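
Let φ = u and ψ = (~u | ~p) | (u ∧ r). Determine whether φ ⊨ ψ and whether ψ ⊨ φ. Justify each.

(⇒) This fails. Under p = T, u = T, r = F, the left side is true but the right side is false.

(⇐) This fails. Under p = F, u = F, r = F, the left side is false but the right side is true.

Both directions fail.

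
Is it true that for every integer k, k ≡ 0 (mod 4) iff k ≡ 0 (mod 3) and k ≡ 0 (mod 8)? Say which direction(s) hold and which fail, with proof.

Forward direction. This fails: k = 4 gives 4 ≡ 0 (mod 4) but 4 ≡ 1 (mod 3), so the conjunction on the right does not hold.

Converse. If k ≡ 0 (mod 3) and k ≡ 0 (mod 8), then by the Chinese remainder theorem k ≡ 0 (mod 24). Since 0 ≡ 0 (mod 4) and 4 ∣ 24, we get k ≡ 0 (mod 4).

Only the converse holds.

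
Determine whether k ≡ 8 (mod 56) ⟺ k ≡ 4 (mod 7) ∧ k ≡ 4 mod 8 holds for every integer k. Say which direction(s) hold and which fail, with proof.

(⇒) This fails: k = 8 gives 8 ≡ 8 (mod 56) but 8 ≡ 1 (mod 7), so the conjunction on the right does not hold.

(⇐) This fails: k = 4 satisfies both congruences on the right (4 ≡ 4 mod 7 and 4 ≡ 4 mod 8) yet 4 ≡ 4 (mod 56), not 8.

Both directions fail.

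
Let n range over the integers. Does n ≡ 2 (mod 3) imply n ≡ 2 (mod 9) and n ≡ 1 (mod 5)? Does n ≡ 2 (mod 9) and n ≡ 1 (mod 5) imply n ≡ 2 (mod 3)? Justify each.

(⟹) This fails: n = 32 gives 32 ≡ 2 (mod 3) but 32 ≡ 5 (mod 9), so the conjunction on the right does not hold.

(⟸) Conversely, if n ≡ 2 (mod 9) and n ≡ 1 (mod 5), then by the Chinese remainder theorem n ≡ 11 (mod 45). Since 11 ≡ 2 (mod 3) and 3 ∣ 45, we get n ≡ 2 (mod 3).

Not equivalent: only (⇐) holds.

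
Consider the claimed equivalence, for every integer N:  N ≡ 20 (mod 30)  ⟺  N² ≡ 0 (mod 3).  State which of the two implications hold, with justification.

[⇒] This fails: take N = 20. Then 20 ≡ 20 (mod 30), but 20² = 400 ≡ 1 (mod 3), not 0.

[⇐] This fails: take N = 0. Then 0² = 0 ≡ 0 (mod 3), yet 0 ≡ 0 (mod 30), not 20.

Neither implication holds.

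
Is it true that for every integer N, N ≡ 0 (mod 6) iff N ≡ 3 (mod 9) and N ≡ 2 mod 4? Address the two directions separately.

(←) If N ≡ 3 (mod 9) and N ≡ 2 (mod 4), then by the Chinese remainder theorem N ≡ 30 (mod 36). Since 30 ≡ 0 (mod 6) and 6 ∣ 36, we get N ≡ 0 (mod 6).

(→) This fails: N = 0 gives 0 ≡ 0 (mod 6) but 0 ≡ 0 (mod 9), so the conjunction on the right does not hold.

(⇒) fails; (⇐) holds.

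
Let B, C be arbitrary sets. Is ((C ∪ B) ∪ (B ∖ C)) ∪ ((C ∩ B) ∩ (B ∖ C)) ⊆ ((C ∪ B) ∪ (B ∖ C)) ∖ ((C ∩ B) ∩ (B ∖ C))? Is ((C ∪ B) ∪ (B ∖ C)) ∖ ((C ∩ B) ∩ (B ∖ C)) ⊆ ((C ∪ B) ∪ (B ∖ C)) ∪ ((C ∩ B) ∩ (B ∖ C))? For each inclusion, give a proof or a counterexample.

Reverse inclusion. Let x ∈ ((C ∪ B) ∪ (B ∖ C)) ∖ ((C ∩ B) ∩ (B ∖ C)). Then either x ∈ B and x ∉ C; or x ∈ C and x ∉ B; or x ∈ B ∩ C. In each case x ∈ ((C ∪ B) ∪ (B ∖ C)) ∪ ((C ∩ B) ∩ (B ∖ C)), so ((C ∪ B) ∪ (B ∖ C)) ∖ ((C ∩ B) ∩ (B ∖ C)) ⊆ ((C ∪ B) ∪ (B ∖ C)) ∪ ((C ∩ B) ∩ (B ∖ C)).

Forward inclusion. Let x ∈ ((C ∪ B) ∪ (B ∖ C)) ∪ ((C ∩ B) ∩ (B ∖ C)). Then either x ∈ B and x ∉ C; or x ∈ C and x ∉ B; or x ∈ B ∩ C. In each case x ∈ ((C ∪ B) ∪ (B ∖ C)) ∖ ((C ∩ B) ∩ (B ∖ C)), so ((C ∪ B) ∪ (B ∖ C)) ∪ ((C ∩ B) ∩ (B ∖ C)) ⊆ ((C ∪ B) ∪ (B ∖ C)) ∖ ((C ∩ B) ∩ (B ∖ C)).

Both inclusions hold; the sets are equal.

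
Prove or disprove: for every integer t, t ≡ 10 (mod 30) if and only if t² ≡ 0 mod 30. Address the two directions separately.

[⇒] This fails: take t = 10. Then 10 ≡ 10 (mod 30), but 10² = 100 ≡ 10 (mod 30), not 0.

[⇐] This fails: take t = 0. Then 0² = 0 ≡ 0 (mod 30), yet 0 ≡ 0 (mod 30), not 10.

Neither direction holds.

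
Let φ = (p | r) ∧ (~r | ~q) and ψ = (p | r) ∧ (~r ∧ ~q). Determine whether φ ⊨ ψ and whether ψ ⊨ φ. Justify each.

Forward direction. This fails. Under p = T, q = T, r = F, the left side is true but the right side is false.

Converse. Assume the antecedent. If p is true, the antecedent forces (p = T, q = F, r = F), and (p | r) ∧ (~r | ~q) holds there. If p is false, the antecedent cannot hold. Either way (p | r) ∧ (~r | ~q) holds.

Only the converse holds.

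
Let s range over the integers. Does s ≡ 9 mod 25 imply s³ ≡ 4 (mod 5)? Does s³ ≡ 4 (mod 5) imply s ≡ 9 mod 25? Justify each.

(⇒) holds; (⇐) fails.

Converse. This fails: take s = 4. Then 4³ = 64 ≡ 4 (mod 5), yet 4 ≡ 4 (mod 25), not 9.

Forward direction. Suppose s ≡ 9 (mod 25). Then s³ ≡ 9³ = 729 (mod 25), and since 5 ∣ 25, also s³ ≡ 4 (mod 5).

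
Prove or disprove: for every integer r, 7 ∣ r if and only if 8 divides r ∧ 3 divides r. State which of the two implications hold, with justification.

Both directions fail.

(⟹) This fails: take r = 7. Certainly 7 ∣ 7, but 8 ∤ 7.

(⟸) This fails: take r = 24. Both 8 ∣ 24 and 3 ∣ 24, yet 24 is not a multiple of 7 (since 24 = 3·7 + 3), so 7 ∤ 24.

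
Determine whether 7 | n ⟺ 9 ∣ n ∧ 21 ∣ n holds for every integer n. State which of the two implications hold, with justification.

Only the reverse direction holds.

Converse. Suppose 9 ∣ n and 21 ∣ n. Any common multiple of 9 and 21 is a multiple of their lcm; here lcm(9, 21) = 9·21/gcd(9, 21) = 189/3 = 63, so 63 ∣ n. Since 7 ∣ 63, it follows that 7 ∣ n.

Forward direction. This fails: take n = 7. Certainly 7 ∣ 7, but 9 ∤ 7.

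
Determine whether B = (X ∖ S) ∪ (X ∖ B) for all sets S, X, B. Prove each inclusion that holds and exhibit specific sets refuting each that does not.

(⊆) fails and (⊇) fails.

(⟹) This inclusion fails. Take S = ∅, X = ∅, B = {1}; then 1 ∈ B but 1 ∉ (X ∖ S) ∪ (X ∖ B).

(⟸) This inclusion fails. Take S = ∅, X = {1}, B = ∅; then 1 ∈ (X ∖ S) ∪ (X ∖ B) but 1 ∉ B.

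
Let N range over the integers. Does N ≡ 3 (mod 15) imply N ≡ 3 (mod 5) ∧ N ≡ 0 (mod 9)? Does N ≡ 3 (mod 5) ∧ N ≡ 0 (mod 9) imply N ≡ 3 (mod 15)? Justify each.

(⟹) This fails: N = 33 gives 33 ≡ 3 (mod 15) but 33 ≡ 6 (mod 9), so the conjunction on the right does not hold.

(⟸) Conversely, if N ≡ 3 (mod 5) and N ≡ 0 (mod 9), then by the Chinese remainder theorem N ≡ 18 (mod 45). Since 18 ≡ 3 (mod 15) and 15 ∣ 45, we get N ≡ 3 (mod 15).

Not equivalent: only (⇐) holds.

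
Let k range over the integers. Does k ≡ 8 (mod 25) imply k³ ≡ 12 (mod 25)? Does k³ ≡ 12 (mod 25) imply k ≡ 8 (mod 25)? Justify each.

Forward direction. Suppose k ≡ 8 (mod 25). Write k = 25j + 8. Then (25j + 8)³ = 15625j³ + 15000j² + 4800j + 512 = 25(625j³ + 600j² + 192j + 20) + 12, so k³ ≡ 12 (mod 25).

Converse. Suppose k³ ≡ 12 (mod 25). The only residue r in {0, …, 24} with r³ ≡ 12 (mod 25) is r = 8, so k ≡ 8 (mod 25).

The biconditional holds.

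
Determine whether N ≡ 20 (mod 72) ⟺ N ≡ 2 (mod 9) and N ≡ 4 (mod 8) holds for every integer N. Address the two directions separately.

Both implications hold.

(⇐) If N ≡ 2 (mod 9) and N ≡ 4 (mod 8), then by the Chinese remainder theorem N ≡ 20 (mod 72). This is exactly N ≡ 20 (mod 72).

(⇒) Suppose N ≡ 20 (mod 72); write N = 72j + 20. Since 9 ∣ 72, reducing mod 9 gives N ≡ 20 ≡ 2 (mod 9); since 8 ∣ 72, reducing mod 8 gives N ≡ 20 ≡ 4 (mod 8).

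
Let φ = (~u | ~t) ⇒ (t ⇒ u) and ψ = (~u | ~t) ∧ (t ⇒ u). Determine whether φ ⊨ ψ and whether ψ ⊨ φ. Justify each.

Only the converse holds.

Converse. Assume the antecedent. If u is true, (~u | ~t) ⇒ (t ⇒ u) reduces to true regardless of the other variables. If u is false, the antecedent forces (u = F, t = F), and (~u | ~t) ⇒ (t ⇒ u) holds there. Either way (~u | ~t) ⇒ (t ⇒ u) holds.

Forward direction. This fails. Under u = T, t = T, the left side is true but the right side is false.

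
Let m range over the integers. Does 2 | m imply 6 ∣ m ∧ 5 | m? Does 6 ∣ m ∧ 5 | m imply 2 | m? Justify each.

(⇒) fails; (⇐) holds.

(→) This fails: take m = 2. Certainly 2 ∣ 2, but 6 ∤ 2.

(←) Suppose 6 ∣ m and 5 ∣ m. Any common multiple of 6 and 5 is a multiple of their lcm; here gcd(6, 5) = 1, so lcm(6, 5) = 6·5 = 30, so 30 ∣ m. Since 2 ∣ 30, it follows that 2 ∣ m.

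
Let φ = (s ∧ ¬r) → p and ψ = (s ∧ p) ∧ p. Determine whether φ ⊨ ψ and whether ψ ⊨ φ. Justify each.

[⇒] This fails. Under r = F, p = F, s = F, the left side is true but the right side is false.

[⇐] Assume the antecedent. If r is true, (s ∧ ¬r) → p reduces to true regardless of the other variables. If r is false, the antecedent forces (r = F, p = T, s = T), and (s ∧ ¬r) → p holds there. Either way (s ∧ ¬r) → p holds.

Not equivalent: only (⇐) holds.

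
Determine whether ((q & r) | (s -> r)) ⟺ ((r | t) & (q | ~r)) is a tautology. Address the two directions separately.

(⇒) This fails. Under q = F, t = F, r = F, s = F, the left side is true but the right side is false.

(⇐) This fails. Under q = F, t = T, r = F, s = T, the left side is false but the right side is true.

Both directions fail.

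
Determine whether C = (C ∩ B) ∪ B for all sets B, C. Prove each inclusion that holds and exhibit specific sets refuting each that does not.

(⊆) This inclusion fails. Take B = ∅, C = {1}; then 1 ∈ C but 1 ∉ (C ∩ B) ∪ B.

(⊇) This inclusion fails. Take B = {1}, C = ∅; then 1 ∈ (C ∩ B) ∪ B but 1 ∉ C.

(⊆) fails and (⊇) fails.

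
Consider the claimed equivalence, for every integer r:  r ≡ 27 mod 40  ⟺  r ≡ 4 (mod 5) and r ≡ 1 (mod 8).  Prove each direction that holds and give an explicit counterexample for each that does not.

(→) This fails: r = 27 gives 27 ≡ 27 (mod 40) but 27 ≡ 2 (mod 5), so the conjunction on the right does not hold.

(←) This fails: r = 9 satisfies both congruences on the right (9 ≡ 4 mod 5 and 9 ≡ 1 mod 8) yet 9 ≡ 9 (mod 40), not 27.

(⇒) fails and (⇐) fails.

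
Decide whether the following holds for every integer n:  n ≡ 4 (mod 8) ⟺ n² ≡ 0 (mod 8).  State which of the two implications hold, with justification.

Only the forward direction holds.

(→) Suppose n ≡ 4 (mod 8). Write n = 8j + 4. Then (8j + 4)² = 64j² + 64j + 16 = 8(8j² + 8j + 2) + 0, so n² ≡ 0 (mod 8).

(←) This fails: take n = 0. Then 0² = 0 ≡ 0 (mod 8), yet 0 ≡ 0 (mod 8), not 4.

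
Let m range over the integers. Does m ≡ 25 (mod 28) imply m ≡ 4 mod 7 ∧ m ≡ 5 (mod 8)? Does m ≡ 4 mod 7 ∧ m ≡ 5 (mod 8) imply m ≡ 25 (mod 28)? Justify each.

[⇒] This fails: m = 25 gives 25 ≡ 25 (mod 28) but 25 ≡ 1 (mod 8), so the conjunction on the right does not hold.

[⇐] Conversely, if m ≡ 4 (mod 7) and m ≡ 5 (mod 8), then by the Chinese remainder theorem m ≡ 53 (mod 56). Since 53 ≡ 25 (mod 28) and 28 ∣ 56, we get m ≡ 25 (mod 28).

Only the converse holds.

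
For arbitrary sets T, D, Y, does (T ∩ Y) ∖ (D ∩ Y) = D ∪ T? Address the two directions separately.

The sets are not equal: only the forward inclusion holds.

(⟹) Let x ∈ (T ∩ Y) ∖ (D ∩ Y). Then x ∈ T ∩ Y and x ∉ D, from which x ∈ D ∪ T.

(⟸) This inclusion fails. Take T = {1}, D = ∅, Y = ∅; then 1 ∈ D ∪ T but 1 ∉ (T ∩ Y) ∖ (D ∩ Y).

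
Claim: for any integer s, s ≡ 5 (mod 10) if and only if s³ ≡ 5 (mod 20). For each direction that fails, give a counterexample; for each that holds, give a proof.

Only the converse holds.

(→) This fails: take s = 15. Then 15 ≡ 5 (mod 10), but 15³ = 3375 ≡ 15 (mod 20), not 5.

(←) Conversely, the residues r modulo 20 with r³ ≡ 5 (mod 20) are exactly {5}, and each is ≡ 5 (mod 10).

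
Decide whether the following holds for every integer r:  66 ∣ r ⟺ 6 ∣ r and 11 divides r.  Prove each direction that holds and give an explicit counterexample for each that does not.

(⟹) If 66 ∣ r, write r = 66q. Since 66 = 11·6, r = 6·(11q), so 6 ∣ r; and since 66 = 6·11, r = 11·(6q), so 11 ∣ r.

(⟸) Suppose 6 ∣ r and 11 ∣ r. Any common multiple of 6 and 11 is a multiple of their lcm; here gcd(6, 11) = 1, so lcm(6, 11) = 6·11 = 66, so 66 ∣ r.

Both directions hold.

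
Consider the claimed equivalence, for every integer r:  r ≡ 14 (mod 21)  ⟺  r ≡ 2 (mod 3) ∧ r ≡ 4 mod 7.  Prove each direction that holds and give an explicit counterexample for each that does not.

(→) This fails: r = 14 gives 14 ≡ 14 (mod 21) but 14 ≡ 0 (mod 7), so the conjunction on the right does not hold.

(←) This fails: r = 11 satisfies both congruences on the right (11 ≡ 2 mod 3 and 11 ≡ 4 mod 7) yet 11 ≡ 11 (mod 21), not 14.

(⇒) fails and (⇐) fails.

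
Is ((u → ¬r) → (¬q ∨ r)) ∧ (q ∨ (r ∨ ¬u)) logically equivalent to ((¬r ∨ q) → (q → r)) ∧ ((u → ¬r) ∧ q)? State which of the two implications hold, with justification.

Only the reverse direction holds.

(⟸) Assume the antecedent. If r is true, the consequent reduces to true regardless of the other variables. If r is false, the antecedent cannot hold. Either way the consequent holds.

(⟹) This fails. Under r = F, q = F, u = F, the left side is true but the right side is false.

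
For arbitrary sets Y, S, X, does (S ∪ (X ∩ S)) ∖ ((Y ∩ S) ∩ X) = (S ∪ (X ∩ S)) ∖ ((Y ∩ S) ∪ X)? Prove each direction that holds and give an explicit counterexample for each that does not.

(⟹) This inclusion fails. Take Y = {1}, S = {1}, X = ∅; then 1 ∈ (S ∪ (X ∩ S)) ∖ ((Y ∩ S) ∩ X) but 1 ∉ (S ∪ (X ∩ S)) ∖ ((Y ∩ S) ∪ X).

(⟸) Let x ∈ (S ∪ (X ∩ S)) ∖ ((Y ∩ S) ∪ X). Then x ∈ S and x ∉ Y, X, from which x ∈ (S ∪ (X ∩ S)) ∖ ((Y ∩ S) ∩ X).

Only the reverse inclusion holds.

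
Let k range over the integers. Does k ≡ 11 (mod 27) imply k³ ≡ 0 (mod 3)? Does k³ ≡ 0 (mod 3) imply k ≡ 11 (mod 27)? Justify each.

(⇒) fails and (⇐) fails.

(→) This fails: take k = 11. Then 11 ≡ 11 (mod 27), but 11³ = 1331 ≡ 2 (mod 3), not 0.

(←) This fails: take k = 0. Then 0³ = 0 ≡ 0 (mod 3), yet 0 ≡ 0 (mod 27), not 11.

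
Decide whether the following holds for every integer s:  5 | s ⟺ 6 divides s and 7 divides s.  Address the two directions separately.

Neither implication holds.

(⟹) This fails: take s = 5. Certainly 5 ∣ 5, but 6 ∤ 5.

(⟸) This fails: take s = 42. Both 6 ∣ 42 and 7 ∣ 42, yet 42 is not a multiple of 5 (since 42 = 8·5 + 2), so 5 ∤ 42.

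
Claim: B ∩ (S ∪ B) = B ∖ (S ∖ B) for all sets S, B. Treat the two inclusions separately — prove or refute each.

The two sets are equal.

Reverse inclusion. Let x ∈ B ∖ (S ∖ B). Then either x ∈ B and x ∉ S; or x ∈ S ∩ B. In each case x ∈ B ∩ (S ∪ B), so B ∖ (S ∖ B) ⊆ B ∩ (S ∪ B).

Forward inclusion. Let x ∈ B ∩ (S ∪ B). Then either x ∈ B and x ∉ S; or x ∈ S ∩ B. In each case x ∈ B ∖ (S ∖ B), so B ∩ (S ∪ B) ⊆ B ∖ (S ∖ B).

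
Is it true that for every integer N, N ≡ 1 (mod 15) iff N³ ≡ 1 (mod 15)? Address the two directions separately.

Both implications hold.

(→) Suppose N ≡ 1 (mod 15). Write N = 15j + 1. Then (15j + 1)³ = 3375j³ + 675j² + 45j + 1 = 15(225j³ + 45j² + 3j) + 1, so N³ ≡ 1 (mod 15).

(←) Conversely, suppose N³ ≡ 1 (mod 15). The only residue r in {0, …, 14} with r³ ≡ 1 (mod 15) is r = 1, so N ≡ 1 (mod 15).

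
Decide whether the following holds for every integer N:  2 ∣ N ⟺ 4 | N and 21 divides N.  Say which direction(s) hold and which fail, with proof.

(⟹) This fails: take N = 2. Certainly 2 ∣ 2, but 4 ∤ 2.

(⟸) Suppose 4 ∣ N and 21 ∣ N. Any common multiple of 4 and 21 is a multiple of their lcm; here gcd(4, 21) = 1, so lcm(4, 21) = 4·21 = 84, so 84 ∣ N. Since 2 ∣ 84, it follows that 2 ∣ N.

(⇒) fails; (⇐) holds.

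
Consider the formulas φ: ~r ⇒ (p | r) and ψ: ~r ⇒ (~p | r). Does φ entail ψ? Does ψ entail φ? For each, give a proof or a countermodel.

[⇒] This fails. Under p = T, r = F, the left side is true but the right side is false.

[⇐] This fails. Under p = F, r = F, the left side is false but the right side is true.

Both directions fail.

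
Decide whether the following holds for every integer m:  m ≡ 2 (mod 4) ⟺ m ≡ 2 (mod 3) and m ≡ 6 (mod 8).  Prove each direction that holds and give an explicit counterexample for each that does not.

Converse. If m ≡ 2 (mod 3) and m ≡ 6 (mod 8), then by the Chinese remainder theorem m ≡ 14 (mod 24). Since 14 ≡ 2 (mod 4) and 4 ∣ 24, we get m ≡ 2 (mod 4).

Forward direction. This fails: m = 2 gives 2 ≡ 2 (mod 4) but 2 ≡ 2 (mod 8), so the conjunction on the right does not hold.

The forward direction fails; the converse holds.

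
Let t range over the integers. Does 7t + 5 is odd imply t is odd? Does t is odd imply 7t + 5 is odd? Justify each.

Both directions fail.

(⇒) This fails: t = 4 gives 7t + 5 = 33, which is odd, but 4 is even, not odd.

(⇐) This also fails: t = 5 is odd, but 7t + 5 = 40 is even, not odd.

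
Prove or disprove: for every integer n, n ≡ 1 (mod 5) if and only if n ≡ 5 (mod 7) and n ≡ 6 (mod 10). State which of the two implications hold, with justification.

(→) This fails: n = 1 gives 1 ≡ 1 (mod 5) but 1 ≡ 1 (mod 7), so the conjunction on the right does not hold.

(←) Conversely, if n ≡ 5 (mod 7) and n ≡ 6 (mod 10), then by the Chinese remainder theorem n ≡ 26 (mod 70). Since 26 ≡ 1 (mod 5) and 5 ∣ 70, we get n ≡ 1 (mod 5).

(⇒) fails; (⇐) holds.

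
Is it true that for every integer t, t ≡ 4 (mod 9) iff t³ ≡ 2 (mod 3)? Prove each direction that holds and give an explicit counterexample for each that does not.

(⇒) This fails: take t = 4. Then 4 ≡ 4 (mod 9), but 4³ = 64 ≡ 1 (mod 3), not 2.

(⇐) This fails: take t = 2. Then 2³ = 8 ≡ 2 (mod 3), yet 2 ≡ 2 (mod 9), not 4.

Both directions fail.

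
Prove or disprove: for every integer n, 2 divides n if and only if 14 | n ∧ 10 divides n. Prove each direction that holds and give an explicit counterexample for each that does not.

The forward direction fails; the converse holds.

Forward direction. This fails: take n = 2. Certainly 2 ∣ 2, but 14 ∤ 2.

Converse. Suppose 14 ∣ n and 10 ∣ n. Any common multiple of 14 and 10 is a multiple of their lcm; here lcm(14, 10) = 14·10/gcd(14, 10) = 140/2 = 70, so 70 ∣ n. Since 2 ∣ 70, it follows that 2 ∣ n.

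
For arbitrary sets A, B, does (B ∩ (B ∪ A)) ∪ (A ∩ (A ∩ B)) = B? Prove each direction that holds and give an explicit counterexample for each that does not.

Both inclusions hold; the sets are equal.

(⊆) Let x ∈ (B ∩ (B ∪ A)) ∪ (A ∩ (A ∩ B)). Then either x ∈ B and x ∉ A; or x ∈ A ∩ B. In each case x ∈ B, so (B ∩ (B ∪ A)) ∪ (A ∩ (A ∩ B)) ⊆ B.

(⊇) Let x ∈ B. Then either x ∈ B and x ∉ A; or x ∈ A ∩ B. In each case x ∈ (B ∩ (B ∪ A)) ∪ (A ∩ (A ∩ B)), so B ⊆ (B ∩ (B ∪ A)) ∪ (A ∩ (A ∩ B)).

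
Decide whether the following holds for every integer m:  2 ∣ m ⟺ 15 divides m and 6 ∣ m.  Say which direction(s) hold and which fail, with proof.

Only the reverse direction holds.

(⟸) Suppose 15 ∣ m and 6 ∣ m. Any common multiple of 15 and 6 is a multiple of their lcm; here lcm(15, 6) = 15·6/gcd(15, 6) = 90/3 = 30, so 30 ∣ m. Since 2 ∣ 30, it follows that 2 ∣ m.

(⟹) This fails: take m = 2. Certainly 2 ∣ 2, but 15 ∤ 2.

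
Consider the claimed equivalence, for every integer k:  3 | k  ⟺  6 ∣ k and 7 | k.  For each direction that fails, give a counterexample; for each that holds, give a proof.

(⟹) This fails: take k = 3. Certainly 3 ∣ 3, but 6 ∤ 3.

(⟸) Suppose 6 ∣ k and 7 ∣ k. Any common multiple of 6 and 7 is a multiple of their lcm; here gcd(6, 7) = 1, so lcm(6, 7) = 6·7 = 42, so 42 ∣ k. Since 3 ∣ 42, it follows that 3 ∣ k.

Only the reverse direction holds.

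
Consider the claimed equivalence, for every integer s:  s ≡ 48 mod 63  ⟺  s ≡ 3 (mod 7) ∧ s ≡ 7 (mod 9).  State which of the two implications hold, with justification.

(→) This fails: s = 48 gives 48 ≡ 48 (mod 63) but 48 ≡ 6 (mod 7), so the conjunction on the right does not hold.

(←) This fails: s = 52 satisfies both congruences on the right (52 ≡ 3 mod 7 and 52 ≡ 7 mod 9) yet 52 ≡ 52 (mod 63), not 48.

Both directions fail.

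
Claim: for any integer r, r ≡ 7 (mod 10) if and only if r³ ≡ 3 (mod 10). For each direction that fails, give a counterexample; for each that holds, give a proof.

Both implications hold.

(⇒) Suppose r ≡ 7 (mod 10). Write r = 10j + 7. Then (10j + 7)³ = 1000j³ + 2100j² + 1470j + 343 = 10(100j³ + 210j² + 147j + 34) + 3, so r³ ≡ 3 (mod 10).

(⇐) Conversely, suppose r³ ≡ 3 (mod 10). The only residue r in {0, …, 9} with r³ ≡ 3 (mod 10) is r = 7, so r ≡ 7 (mod 10).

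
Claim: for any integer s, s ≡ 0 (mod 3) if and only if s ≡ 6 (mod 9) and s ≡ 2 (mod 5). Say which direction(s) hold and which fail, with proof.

(⇒) fails; (⇐) holds.

(→) This fails: s = 0 gives 0 ≡ 0 (mod 3) but 0 ≡ 0 (mod 9), so the conjunction on the right does not hold.

(←) Conversely, if s ≡ 6 (mod 9) and s ≡ 2 (mod 5), then by the Chinese remainder theorem s ≡ 42 (mod 45). Since 42 ≡ 0 (mod 3) and 3 ∣ 45, we get s ≡ 0 (mod 3).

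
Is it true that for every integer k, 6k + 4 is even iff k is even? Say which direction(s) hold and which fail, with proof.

(⇒) fails; (⇐) holds.

[⇒] This fails: take k = 7. Then 6k + 4 = 46, which is even, yet k = 7 is odd, not even.

[⇐] Suppose k is even. Since 6 is even, 6k is even for every k, so 6k + 4 has the same parity as 4, which is even. Hence 6k + 4 is even.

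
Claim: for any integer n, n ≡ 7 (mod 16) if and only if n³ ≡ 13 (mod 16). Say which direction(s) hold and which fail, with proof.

(→) This fails: take n = 7. Then 7 ≡ 7 (mod 16), but 7³ = 343 ≡ 7 (mod 16), not 13.

(←) This fails: take n = 5. Then 5³ = 125 ≡ 13 (mod 16), yet 5 ≡ 5 (mod 16), not 7.

Neither direction holds.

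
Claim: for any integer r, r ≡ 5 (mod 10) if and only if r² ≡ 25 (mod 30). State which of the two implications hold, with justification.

The forward direction fails; the converse holds.

Forward direction. This fails: take r = 15. Then 15 ≡ 5 (mod 10), but 15² = 225 ≡ 15 (mod 30), not 25.

Converse. The residues r modulo 30 with r² ≡ 25 (mod 30) are exactly {5, 25}, and each is ≡ 5 (mod 10).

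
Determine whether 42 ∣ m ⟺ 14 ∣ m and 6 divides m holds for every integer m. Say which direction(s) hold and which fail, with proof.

(⇐) Suppose 14 ∣ m and 6 ∣ m. Any common multiple of 14 and 6 is a multiple of their lcm; here lcm(14, 6) = 14·6/gcd(14, 6) = 84/2 = 42, so 42 ∣ m.

(⇒) If 42 ∣ m, write m = 42q. Since 42 = 3·14, m = 14·(3q), so 14 ∣ m; and since 42 = 7·6, m = 6·(7q), so 6 ∣ m.

Both directions hold.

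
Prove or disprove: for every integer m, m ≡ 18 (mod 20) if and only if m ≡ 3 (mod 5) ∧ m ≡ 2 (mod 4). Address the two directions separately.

(⟹) Suppose m ≡ 18 (mod 20); write m = 20j + 18. Since 5 ∣ 20, reducing mod 5 gives m ≡ 18 ≡ 3 (mod 5); since 4 ∣ 20, reducing mod 4 gives m ≡ 18 ≡ 2 (mod 4).

(⟸) Conversely, if m ≡ 3 (mod 5) and m ≡ 2 (mod 4), then by the Chinese remainder theorem m ≡ 18 (mod 20). This is exactly m ≡ 18 (mod 20).

The biconditional holds.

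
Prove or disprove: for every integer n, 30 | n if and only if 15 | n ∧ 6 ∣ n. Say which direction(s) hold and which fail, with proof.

Equivalent; both directions hold.

[⇐] Suppose 15 ∣ n and 6 ∣ n. Any common multiple of 15 and 6 is a multiple of their lcm; here lcm(15, 6) = 15·6/gcd(15, 6) = 90/3 = 30, so 30 ∣ n.

[⇒] If 30 ∣ n, write n = 30q. Since 30 = 2·15, n = 15·(2q), so 15 ∣ n; and since 30 = 5·6, n = 6·(5q), so 6 ∣ n.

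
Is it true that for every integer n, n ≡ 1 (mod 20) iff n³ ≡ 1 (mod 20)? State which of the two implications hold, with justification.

(⇒) Suppose n ≡ 1 (mod 20). Write n = 20j + 1. Then (20j + 1)³ = 8000j³ + 1200j² + 60j + 1 = 20(400j³ + 60j² + 3j) + 1, so n³ ≡ 1 (mod 20).

(⇐) Conversely, suppose n³ ≡ 1 (mod 20). The only residue r in {0, …, 19} with r³ ≡ 1 (mod 20) is r = 1, so n ≡ 1 (mod 20).

Both implications hold.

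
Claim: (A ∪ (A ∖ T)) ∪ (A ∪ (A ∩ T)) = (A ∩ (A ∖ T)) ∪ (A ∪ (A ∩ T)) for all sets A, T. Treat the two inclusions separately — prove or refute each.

(⟹) Let x ∈ (A ∪ (A ∖ T)) ∪ (A ∪ (A ∩ T)). Then either x ∈ A and x ∉ T; or x ∈ A ∩ T. In each case x ∈ (A ∩ (A ∖ T)) ∪ (A ∪ (A ∩ T)), so (A ∪ (A ∖ T)) ∪ (A ∪ (A ∩ T)) ⊆ (A ∩ (A ∖ T)) ∪ (A ∪ (A ∩ T)).

(⟸) Let x ∈ (A ∩ (A ∖ T)) ∪ (A ∪ (A ∩ T)). Then either x ∈ A and x ∉ T; or x ∈ A ∩ T. In each case x ∈ (A ∪ (A ∖ T)) ∪ (A ∪ (A ∩ T)), so (A ∩ (A ∖ T)) ∪ (A ∪ (A ∩ T)) ⊆ (A ∪ (A ∖ T)) ∪ (A ∪ (A ∩ T)).

Both inclusions hold; the sets are equal.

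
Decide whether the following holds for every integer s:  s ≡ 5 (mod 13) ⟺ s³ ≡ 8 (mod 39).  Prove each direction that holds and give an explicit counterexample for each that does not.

(⟹) This fails: take s = 18. Then 18 ≡ 5 (mod 13), but 18³ = 5832 ≡ 21 (mod 39), not 8.

(⟸) This fails: take s = 2. Then 2³ = 8 ≡ 8 (mod 39), yet 2 ≡ 2 (mod 13), not 5.

Both directions fail.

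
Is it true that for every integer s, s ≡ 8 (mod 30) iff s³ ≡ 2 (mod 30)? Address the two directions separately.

(⟹) Suppose s ≡ 8 (mod 30). Write s = 30j + 8. Then (30j + 8)³ = 27000j³ + 21600j² + 5760j + 512 = 30(900j³ + 720j² + 192j + 17) + 2, so s³ ≡ 2 (mod 30).

(⟸) Conversely, suppose s³ ≡ 2 (mod 30). The only residue r in {0, …, 29} with r³ ≡ 2 (mod 30) is r = 8, so s ≡ 8 (mod 30).

Both directions hold.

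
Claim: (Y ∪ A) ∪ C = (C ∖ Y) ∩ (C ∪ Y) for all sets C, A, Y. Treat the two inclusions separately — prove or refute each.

(⊆) fails; (⊇) holds.

(⊆) This inclusion fails. Take C = ∅, A = {1}, Y = ∅; then 1 ∈ (Y ∪ A) ∪ C but 1 ∉ (C ∖ Y) ∩ (C ∪ Y).

(⊇) Let x ∈ (C ∖ Y) ∩ (C ∪ Y). Then either x ∈ C and x ∉ A, Y; or x ∈ C ∩ A and x ∉ Y. In each case x ∈ (Y ∪ A) ∪ C, so (C ∖ Y) ∩ (C ∪ Y) ⊆ (Y ∪ A) ∪ C.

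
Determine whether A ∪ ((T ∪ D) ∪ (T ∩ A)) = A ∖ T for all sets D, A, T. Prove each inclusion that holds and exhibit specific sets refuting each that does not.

(⊇) Let x ∈ A ∖ T. Then either x ∈ A and x ∉ D, T; or x ∈ D ∩ A and x ∉ T. In each case x ∈ A ∪ ((T ∪ D) ∪ (T ∩ A)), so A ∖ T ⊆ A ∪ ((T ∪ D) ∪ (T ∩ A)).

(⊆) This inclusion fails. Take D = {1}, A = ∅, T = ∅; then 1 ∈ A ∪ ((T ∪ D) ∪ (T ∩ A)) but 1 ∉ A ∖ T.

Only the reverse inclusion holds.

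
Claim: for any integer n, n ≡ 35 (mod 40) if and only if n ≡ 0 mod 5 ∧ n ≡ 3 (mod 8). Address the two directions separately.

[⇒] Suppose n ≡ 35 (mod 40); write n = 40j + 35. Since 5 ∣ 40, reducing mod 5 gives n ≡ 35 ≡ 0 (mod 5); since 8 ∣ 40, reducing mod 8 gives n ≡ 35 ≡ 3 (mod 8).

[⇐] Conversely, if n ≡ 0 (mod 5) and n ≡ 3 (mod 8), then by the Chinese remainder theorem n ≡ 35 (mod 40). This is exactly n ≡ 35 (mod 40).

Equivalent; both directions hold.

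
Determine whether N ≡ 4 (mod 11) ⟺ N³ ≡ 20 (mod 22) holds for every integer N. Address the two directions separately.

(⟸) The residues r modulo 22 with r³ ≡ 20 (mod 22) are exactly {4}, and each is ≡ 4 (mod 11).

(⟹) This fails: take N = 15. Then 15 ≡ 4 (mod 11), but 15³ = 3375 ≡ 9 (mod 22), not 20.

The forward direction fails; the converse holds.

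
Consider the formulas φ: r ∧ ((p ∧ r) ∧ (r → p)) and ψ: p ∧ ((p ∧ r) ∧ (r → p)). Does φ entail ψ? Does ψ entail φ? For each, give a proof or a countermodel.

The biconditional holds.

(⇒) Assume the antecedent. If r is true, the antecedent forces (r = T, p = T), and p ∧ ((p ∧ r) ∧ (r → p)) holds there. If r is false, the antecedent cannot hold. Either way p ∧ ((p ∧ r) ∧ (r → p)) holds.

(⇐) Assume the antecedent. If r is true, the antecedent forces (r = T, p = T), and r ∧ ((p ∧ r) ∧ (r → p)) holds there. If r is false, the antecedent cannot hold. Either way r ∧ ((p ∧ r) ∧ (r → p)) holds.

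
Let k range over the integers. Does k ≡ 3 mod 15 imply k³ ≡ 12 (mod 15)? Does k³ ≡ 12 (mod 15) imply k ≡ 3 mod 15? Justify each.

Equivalent; both directions hold.

Converse. Suppose k³ ≡ 12 (mod 15). The only residue r in {0, …, 14} with r³ ≡ 12 (mod 15) is r = 3, so k ≡ 3 (mod 15).

Forward direction. Suppose k ≡ 3 mod 15. Write k = 15j + 3. Then (15j + 3)³ = 3375j³ + 2025j² + 405j + 27 = 15(225j³ + 135j² + 27j + 1) + 12, so k³ ≡ 12 (mod 15).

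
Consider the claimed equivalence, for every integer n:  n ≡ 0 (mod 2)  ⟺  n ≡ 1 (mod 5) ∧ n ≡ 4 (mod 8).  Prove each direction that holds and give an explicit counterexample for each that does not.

Forward direction. This fails: n = 0 gives 0 ≡ 0 (mod 2) but 0 ≡ 0 (mod 5), so the conjunction on the right does not hold.

Converse. If n ≡ 1 (mod 5) and n ≡ 4 (mod 8), then by the Chinese remainder theorem n ≡ 36 (mod 40). Since 36 ≡ 0 (mod 2) and 2 ∣ 40, we get n ≡ 0 (mod 2).

Only the converse holds.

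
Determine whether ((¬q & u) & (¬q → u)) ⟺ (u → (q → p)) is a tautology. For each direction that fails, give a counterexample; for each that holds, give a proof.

Only the forward direction holds.

Forward direction. Assume the antecedent. If u is true, the antecedent forces (u = T, p = F, q = F) or (u = T, p = T, q = F), and u → (q → p) holds there. If u is false, the antecedent cannot hold. Either way u → (q → p) holds.

Converse. This fails. Under u = F, p = F, q = F, the left side is false but the right side is true.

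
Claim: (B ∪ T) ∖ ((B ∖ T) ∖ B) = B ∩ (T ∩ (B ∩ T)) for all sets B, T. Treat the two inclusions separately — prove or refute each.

The sets are not equal: only the reverse inclusion holds.

(⊆) This inclusion fails. Take B = {1}, T = ∅; then 1 ∈ (B ∪ T) ∖ ((B ∖ T) ∖ B) but 1 ∉ B ∩ (T ∩ (B ∩ T)).

(⊇) Let x ∈ B ∩ (T ∩ (B ∩ T)). Then x ∈ B ∩ T, from which x ∈ (B ∪ T) ∖ ((B ∖ T) ∖ B).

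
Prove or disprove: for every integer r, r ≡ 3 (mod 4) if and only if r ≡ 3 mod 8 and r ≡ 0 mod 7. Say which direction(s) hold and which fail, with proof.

(→) This fails: r = 3 gives 3 ≡ 3 (mod 4) but 3 ≡ 3 (mod 7), so the conjunction on the right does not hold.

(←) Conversely, if r ≡ 3 (mod 8) and r ≡ 0 (mod 7), then by the Chinese remainder theorem r ≡ 35 (mod 56). Since 35 ≡ 3 (mod 4) and 4 ∣ 56, we get r ≡ 3 (mod 4).

Only the reverse direction holds.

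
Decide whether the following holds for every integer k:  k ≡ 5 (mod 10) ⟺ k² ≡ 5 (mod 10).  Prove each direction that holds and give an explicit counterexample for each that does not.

Both directions hold.

(→) Suppose k ≡ 5 (mod 10). Write k = 10j + 5. Then (10j + 5)² = 100j² + 100j + 25 = 10(10j² + 10j + 2) + 5, so k² ≡ 5 (mod 10).

(←) Conversely, suppose k² ≡ 5 (mod 10). The only residue r in {0, …, 9} with r² ≡ 5 (mod 10) is r = 5, so k ≡ 5 (mod 10).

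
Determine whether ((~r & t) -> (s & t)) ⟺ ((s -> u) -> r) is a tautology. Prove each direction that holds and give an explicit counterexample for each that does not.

[⇒] This fails. Under s = F, t = F, u = F, r = F, the left side is true but the right side is false.

[⇐] Assume the antecedent. If r is true, (~r & t) -> (s & t) reduces to true regardless of the other variables. If r is false, the antecedent forces (s = T, t = F, u = F, r = F) or (s = T, t = T, u = F, r = F), and (~r & t) -> (s & t) holds there. Either way (~r & t) -> (s & t) holds.

The forward direction fails; the converse holds.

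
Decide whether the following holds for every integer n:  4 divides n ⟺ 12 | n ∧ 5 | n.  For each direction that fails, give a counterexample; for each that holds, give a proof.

(←) Suppose 12 ∣ n and 5 ∣ n. Any common multiple of 12 and 5 is a multiple of their lcm; here gcd(12, 5) = 1, so lcm(12, 5) = 12·5 = 60, so 60 ∣ n. Since 4 ∣ 60, it follows that 4 ∣ n.

(→) This fails: take n = 4. Certainly 4 ∣ 4, but 12 ∤ 4.

The forward direction fails; the converse holds.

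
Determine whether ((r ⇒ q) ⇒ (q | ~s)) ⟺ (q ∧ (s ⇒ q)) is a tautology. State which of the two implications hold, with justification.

The forward direction fails; the converse holds.

Converse. Assume the antecedent. If q is true, (r ⇒ q) ⇒ (q | ~s) reduces to true regardless of the other variables. If q is false, the antecedent cannot hold. Either way (r ⇒ q) ⇒ (q | ~s) holds.

Forward direction. This fails. Under q = F, s = F, r = F, the left side is true but the right side is false.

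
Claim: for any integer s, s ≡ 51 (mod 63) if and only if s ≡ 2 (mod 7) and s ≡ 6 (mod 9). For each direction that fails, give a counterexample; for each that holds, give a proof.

Both directions hold.

(⇐) If s ≡ 2 (mod 7) and s ≡ 6 (mod 9), then by the Chinese remainder theorem s ≡ 51 (mod 63). This is exactly s ≡ 51 (mod 63).

(⇒) Suppose s ≡ 51 (mod 63); write s = 63j + 51. Since 7 ∣ 63, reducing mod 7 gives s ≡ 51 ≡ 2 (mod 7); since 9 ∣ 63, reducing mod 9 gives s ≡ 51 ≡ 6 (mod 9).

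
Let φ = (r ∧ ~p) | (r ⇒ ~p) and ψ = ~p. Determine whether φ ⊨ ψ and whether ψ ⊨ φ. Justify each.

(⟹) This fails. Under r = F, p = T, the left side is true but the right side is false.

(⟸) Assume the antecedent. If r is true, the antecedent forces (r = T, p = F), and (r ∧ ~p) | (r ⇒ ~p) holds there. If r is false, (r ∧ ~p) | (r ⇒ ~p) reduces to true regardless of the other variables. Either way (r ∧ ~p) | (r ⇒ ~p) holds.

(⇒) fails; (⇐) holds.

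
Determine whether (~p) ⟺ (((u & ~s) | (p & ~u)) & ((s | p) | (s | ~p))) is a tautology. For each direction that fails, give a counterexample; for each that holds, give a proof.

(⇒) This fails. Under u = F, p = F, s = F, the left side is true but the right side is false.

(⇐) This fails. Under u = F, p = T, s = F, the left side is false but the right side is true.

Both directions fail.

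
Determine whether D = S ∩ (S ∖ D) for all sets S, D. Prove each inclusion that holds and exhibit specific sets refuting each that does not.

Both inclusions fail.

Forward inclusion. This inclusion fails. Take S = ∅, D = {1}; then 1 ∈ D but 1 ∉ S ∩ (S ∖ D).

Reverse inclusion. This inclusion fails. Take S = {1}, D = ∅; then 1 ∈ S ∩ (S ∖ D) but 1 ∉ D.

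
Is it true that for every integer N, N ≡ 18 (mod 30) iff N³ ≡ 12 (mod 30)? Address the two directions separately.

(⇒) Suppose N ≡ 18 (mod 30). Write N = 30j + 18. Then (30j + 18)³ = 27000j³ + 48600j² + 29160j + 5832 = 30(900j³ + 1620j² + 972j + 194) + 12, so N³ ≡ 12 (mod 30).

(⇐) Conversely, suppose N³ ≡ 12 (mod 30). The only residue r in {0, …, 29} with r³ ≡ 12 (mod 30) is r = 18, so N ≡ 18 (mod 30).

Both directions hold; the statement is true.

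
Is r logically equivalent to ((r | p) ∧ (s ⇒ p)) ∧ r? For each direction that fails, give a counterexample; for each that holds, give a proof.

Only the reverse direction holds.

(⇒) This fails. Under s = T, p = F, r = T, the left side is true but the right side is false.

(⇐) Assume the antecedent. If s is true, the antecedent forces (s = T, p = T, r = T), and r holds there. If s is false, the antecedent forces (s = F, p = F, r = T) or (s = F, p = T, r = T), and r holds there. Either way r holds.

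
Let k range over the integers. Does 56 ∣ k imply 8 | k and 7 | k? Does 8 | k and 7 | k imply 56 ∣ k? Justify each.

Equivalent; both directions hold.

(⟸) Suppose 8 ∣ k and 7 ∣ k. Any common multiple of 8 and 7 is a multiple of their lcm; here gcd(8, 7) = 1, so lcm(8, 7) = 8·7 = 56, so 56 ∣ k.

(⟹) If 56 ∣ k, write k = 56q. Since 56 = 7·8, k = 8·(7q), so 8 ∣ k; and since 56 = 8·7, k = 7·(8q), so 7 ∣ k.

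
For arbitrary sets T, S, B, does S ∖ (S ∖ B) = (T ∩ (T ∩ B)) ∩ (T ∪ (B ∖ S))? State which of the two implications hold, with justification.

Both inclusions fail.

(⟹) This inclusion fails. Take T = ∅, S = {1}, B = {1}; then 1 ∈ S ∖ (S ∖ B) but 1 ∉ (T ∩ (T ∩ B)) ∩ (T ∪ (B ∖ S)).

(⟸) This inclusion fails. Take T = {1}, S = ∅, B = {1}; then 1 ∈ (T ∩ (T ∩ B)) ∩ (T ∪ (B ∖ S)) but 1 ∉ S ∖ (S ∖ B).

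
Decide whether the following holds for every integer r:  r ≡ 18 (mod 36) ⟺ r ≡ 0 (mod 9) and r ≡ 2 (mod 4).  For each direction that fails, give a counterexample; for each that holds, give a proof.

Both implications hold.

Forward direction. Suppose r ≡ 18 (mod 36); write r = 36j + 18. Since 9 ∣ 36, reducing mod 9 gives r ≡ 18 ≡ 0 (mod 9); since 4 ∣ 36, reducing mod 4 gives r ≡ 18 ≡ 2 (mod 4).

Converse. If r ≡ 0 (mod 9) and r ≡ 2 (mod 4), then by the Chinese remainder theorem r ≡ 18 (mod 36). This is exactly r ≡ 18 (mod 36).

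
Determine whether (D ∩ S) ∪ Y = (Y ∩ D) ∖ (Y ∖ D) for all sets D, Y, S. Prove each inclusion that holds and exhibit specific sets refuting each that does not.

(⊆) fails; (⊇) holds.

(⟹) This inclusion fails. Take D = ∅, Y = {1}, S = ∅; then 1 ∈ (D ∩ S) ∪ Y but 1 ∉ (Y ∩ D) ∖ (Y ∖ D).

(⟸) Let x ∈ (Y ∩ D) ∖ (Y ∖ D). Then either x ∈ D ∩ Y and x ∉ S; or x ∈ D ∩ Y ∩ S. In each case x ∈ (D ∩ S) ∪ Y, so (Y ∩ D) ∖ (Y ∖ D) ⊆ (D ∩ S) ∪ Y.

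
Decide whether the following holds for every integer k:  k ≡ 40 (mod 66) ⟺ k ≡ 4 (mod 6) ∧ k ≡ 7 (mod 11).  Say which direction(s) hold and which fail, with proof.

[⇒] Suppose k ≡ 40 (mod 66); write k = 66j + 40. Since 6 ∣ 66, reducing mod 6 gives k ≡ 40 ≡ 4 (mod 6); since 11 ∣ 66, reducing mod 11 gives k ≡ 40 ≡ 7 (mod 11).

[⇐] Conversely, if k ≡ 4 (mod 6) and k ≡ 7 (mod 11), then by the Chinese remainder theorem k ≡ 40 (mod 66). This is exactly k ≡ 40 (mod 66).

The biconditional holds.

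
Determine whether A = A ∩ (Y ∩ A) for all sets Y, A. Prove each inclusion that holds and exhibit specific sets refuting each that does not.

Forward inclusion. This inclusion fails. Take Y = ∅, A = {1}; then 1 ∈ A but 1 ∉ A ∩ (Y ∩ A).

Reverse inclusion. Let x ∈ A ∩ (Y ∩ A). Then x ∈ Y ∩ A, from which x ∈ A.

(⊆) fails; (⊇) holds.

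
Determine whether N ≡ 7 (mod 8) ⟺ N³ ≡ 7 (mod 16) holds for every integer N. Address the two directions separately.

(⟹) This fails: take N = 15. Then 15 ≡ 7 (mod 8), but 15³ = 3375 ≡ 15 (mod 16), not 7.

(⟸) Conversely, the residues r modulo 16 with r³ ≡ 7 (mod 16) are exactly {7}, and each is ≡ 7 (mod 8).

(⇒) fails; (⇐) holds.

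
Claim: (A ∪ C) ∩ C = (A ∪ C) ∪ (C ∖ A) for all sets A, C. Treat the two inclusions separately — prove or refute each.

(⊇) This inclusion fails. Take A = {1}, C = ∅; then 1 ∈ (A ∪ C) ∪ (C ∖ A) but 1 ∉ (A ∪ C) ∩ C.

(⊆) Let x ∈ (A ∪ C) ∩ C. Then either x ∈ C and x ∉ A; or x ∈ A ∩ C. In each case x ∈ (A ∪ C) ∪ (C ∖ A), so (A ∪ C) ∩ C ⊆ (A ∪ C) ∪ (C ∖ A).

The sets are not equal: only the forward inclusion holds.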